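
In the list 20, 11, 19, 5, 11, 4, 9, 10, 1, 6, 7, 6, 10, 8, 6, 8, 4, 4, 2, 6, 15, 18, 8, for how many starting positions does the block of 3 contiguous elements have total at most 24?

16

[20, 11, 19] → sum 50
[11, 19, 5] → sum 35
[19, 5, 11] → sum 35
[5, 11, 4] → sum 20  ≤ 24 ✓
[11, 4, 9] → sum 24  ≤ 24 ✓
[4, 9, 10] → sum 23  ≤ 24 ✓
[9, 10, 1] → sum 20  ≤ 24 ✓
[10, 1, 6] → sum 17  ≤ 24 ✓
[1, 6, 7] → sum 14  ≤ 24 ✓
[6, 7, 6] → sum 19  ≤ 24 ✓
[7, 6, 10] → sum 23  ≤ 24 ✓
[6, 10, 8] → sum 24  ≤ 24 ✓
[10, 8, 6] → sum 24  ≤ 24 ✓
[8, 6, 8] → sum 22  ≤ 24 ✓
[6, 8, 4] → sum 18  ≤ 24 ✓
[8, 4, 4] → sum 16  ≤ 24 ✓
[4, 4, 2] → sum 10  ≤ 24 ✓
[4, 2, 6] → sum 12  ≤ 24 ✓
[2, 6, 15] → sum 23  ≤ 24 ✓
[6, 15, 18] → sum 39
[15, 18, 8] → sum 41
16 windows satisfy the condition.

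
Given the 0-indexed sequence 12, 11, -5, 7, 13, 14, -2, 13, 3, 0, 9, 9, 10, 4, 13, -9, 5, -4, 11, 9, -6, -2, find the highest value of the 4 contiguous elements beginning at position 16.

11

Elements at indices 16..19: 5, -4, 11, 9
max(5, -4, 11, 9) = 11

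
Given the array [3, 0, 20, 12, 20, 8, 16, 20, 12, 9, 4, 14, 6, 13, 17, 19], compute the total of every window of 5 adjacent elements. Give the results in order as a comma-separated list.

55, 60, 76, 76, 76, 65, 61, 59, 45, 46, 54, 69

3 0 20 12 20 → sum 55
0 20 12 20 8 → sum 60
20 12 20 8 16 → sum 76
12 20 8 16 20 → sum 76
20 8 16 20 12 → sum 76
8 16 20 12 9 → sum 65
16 20 12 9 4 → sum 61
20 12 9 4 14 → sum 59
12 9 4 14 6 → sum 45
9 4 14 6 13 → sum 46
4 14 6 13 17 → sum 54
14 6 13 17 19 → sum 69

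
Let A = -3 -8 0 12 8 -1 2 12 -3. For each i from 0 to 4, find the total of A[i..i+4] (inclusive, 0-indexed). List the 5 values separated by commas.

9, 11, 21, 33, 18

[-3, -8, 0, 12, 8] → sum 9
[-8, 0, 12, 8, -1] → sum 11
[0, 12, 8, -1, 2] → sum 21
[12, 8, -1, 2, 12] → sum 33
[8, -1, 2, 12, -3] → sum 18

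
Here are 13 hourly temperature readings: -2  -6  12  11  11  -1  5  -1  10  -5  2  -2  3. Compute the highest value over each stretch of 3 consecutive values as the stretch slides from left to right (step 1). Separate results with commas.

12, 12, 12, 11, 11, 5, 10, 10, 10, 2, 3

[-2, -6, 12] → max 12
[-6, 12, 11] → max 12
[12, 11, 11] → max 12
[11, 11, -1] → max 11
[11, -1, 5] → max 11
[-1, 5, -1] → max 5
[5, -1, 10] → max 10
[-1, 10, -5] → max 10
[10, -5, 2] → max 10
[-5, 2, -2] → max 2
[2, -2, 3] → max 3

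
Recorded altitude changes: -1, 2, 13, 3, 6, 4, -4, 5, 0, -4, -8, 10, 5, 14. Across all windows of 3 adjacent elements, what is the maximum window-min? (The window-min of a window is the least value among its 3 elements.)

(-1, 2, 13) → min -1
(2, 13, 3) → min 2
(13, 3, 6) → min 3
(3, 6, 4) → min 3
(6, 4, -4) → min -4
(4, -4, 5) → min -4
(-4, 5, 0) → min -4
(5, 0, -4) → min -4
(0, -4, -8) → min -8
(-4, -8, 10) → min -8
(-8, 10, 5) → min -8
(10, 5, 14) → min 5
Maximum of these is 5.

5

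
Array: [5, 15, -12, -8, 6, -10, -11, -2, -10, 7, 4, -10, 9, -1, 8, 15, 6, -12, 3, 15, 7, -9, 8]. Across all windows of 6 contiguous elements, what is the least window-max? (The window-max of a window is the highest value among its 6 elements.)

6

5 15 -12 -8 6 -10 → max 15
15 -12 -8 6 -10 -11 → max 15
-12 -8 6 -10 -11 -2 → max 6
-8 6 -10 -11 -2 -10 → max 6
6 -10 -11 -2 -10 7 → max 7
-10 -11 -2 -10 7 4 → max 7
-11 -2 -10 7 4 -10 → max 7
-2 -10 7 4 -10 9 → max 9
-10 7 4 -10 9 -1 → max 9
7 4 -10 9 -1 8 → max 9
4 -10 9 -1 8 15 → max 15
-10 9 -1 8 15 6 → max 15
9 -1 8 15 6 -12 → max 15
-1 8 15 6 -12 3 → max 15
8 15 6 -12 3 15 → max 15
15 6 -12 3 15 7 → max 15
6 -12 3 15 7 -9 → max 15
-12 3 15 7 -9 8 → max 15
Least of these is 6.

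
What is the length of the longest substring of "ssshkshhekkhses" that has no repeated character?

[s] len 1
[s] len 1
[s] len 1
[s, h] len 2
[s, h, k] len 3
[h, k, s] len 3
[k, s, h] len 3
[h] len 1
[h, e] len 2
[h, e, k] len 3
[k] len 1
[k, h] len 2
[k, h, s] len 3
[k, h, s, e] len 4
[e, s] len 2
Longest all-distinct length: 4.

4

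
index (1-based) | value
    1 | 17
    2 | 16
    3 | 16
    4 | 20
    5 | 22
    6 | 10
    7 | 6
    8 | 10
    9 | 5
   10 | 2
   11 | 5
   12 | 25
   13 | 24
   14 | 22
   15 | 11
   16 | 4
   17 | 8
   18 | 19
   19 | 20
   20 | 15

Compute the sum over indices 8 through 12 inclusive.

47

Elements at indices 8..12: 10, 5, 2, 5, 25
sum(10, 5, 2, 5, 25) = 47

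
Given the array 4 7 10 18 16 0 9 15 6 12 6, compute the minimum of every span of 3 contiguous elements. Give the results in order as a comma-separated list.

4, 7, 10, 0, 0, 0, 6, 6, 6

4 7 10 → min 4
7 10 18 → min 7
10 18 16 → min 10
18 16 0 → min 0
16 0 9 → min 0
0 9 15 → min 0
9 15 6 → min 6
15 6 12 → min 6
6 12 6 → min 6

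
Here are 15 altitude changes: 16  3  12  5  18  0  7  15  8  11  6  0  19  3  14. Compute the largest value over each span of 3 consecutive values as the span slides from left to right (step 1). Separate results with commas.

16, 12, 18, 18, 18, 15, 15, 15, 11, 11, 19, 19, 19

Sliding a size-3 window across the 15 values:
[16, 3, 12] → max 16
[3, 12, 5] → max 12
[12, 5, 18] → max 18
[5, 18, 0] → max 18
[18, 0, 7] → max 18
[0, 7, 15] → max 15
[7, 15, 8] → max 15
[15, 8, 11] → max 15
[8, 11, 6] → max 11
[11, 6, 0] → max 11
[6, 0, 19] → max 19
[0, 19, 3] → max 19
[19, 3, 14] → max 19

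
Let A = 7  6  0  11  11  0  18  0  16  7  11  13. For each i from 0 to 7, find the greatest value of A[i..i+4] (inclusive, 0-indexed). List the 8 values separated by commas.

11, 11, 18, 18, 18, 18, 18, 16

(7, 6, 0, 11, 11) → max 11
(6, 0, 11, 11, 0) → max 11
(0, 11, 11, 0, 18) → max 18
(11, 11, 0, 18, 0) → max 18
(11, 0, 18, 0, 16) → max 18
(0, 18, 0, 16, 7) → max 18
(18, 0, 16, 7, 11) → max 18
(0, 16, 7, 11, 13) → max 16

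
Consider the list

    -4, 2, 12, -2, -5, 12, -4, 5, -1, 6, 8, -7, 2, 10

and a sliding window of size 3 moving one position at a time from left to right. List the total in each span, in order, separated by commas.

10, 12, 5, 5, 3, 13, 0, 10, 13, 7, 3, 5

[-4, 2, 12] → sum 10
[2, 12, -2] → sum 12
[12, -2, -5] → sum 5
[-2, -5, 12] → sum 5
[-5, 12, -4] → sum 3
[12, -4, 5] → sum 13
[-4, 5, -1] → sum 0
[5, -1, 6] → sum 10
[-1, 6, 8] → sum 13
[6, 8, -7] → sum 7
[8, -7, 2] → sum 3
[-7, 2, 10] → sum 5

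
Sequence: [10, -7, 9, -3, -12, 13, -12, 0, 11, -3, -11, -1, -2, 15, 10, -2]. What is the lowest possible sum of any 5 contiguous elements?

-15

Each size-5 window and its sum:
(10, -7, 9, -3, -12) → sum -3
(-7, 9, -3, -12, 13) → sum 0
(9, -3, -12, 13, -12) → sum -5
(-3, -12, 13, -12, 0) → sum -14
(-12, 13, -12, 0, 11) → sum 0
(13, -12, 0, 11, -3) → sum 9
(-12, 0, 11, -3, -11) → sum -15
(0, 11, -3, -11, -1) → sum -4
(11, -3, -11, -1, -2) → sum -6
(-3, -11, -1, -2, 15) → sum -2
(-11, -1, -2, 15, 10) → sum 11
(-1, -2, 15, 10, -2) → sum 20
Lowest of these is -15.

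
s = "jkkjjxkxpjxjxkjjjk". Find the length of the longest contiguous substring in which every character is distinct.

4

[j] len 1
[j, k] len 2
[k] len 1
[k, j] len 2
[j] len 1
[j, x] len 2
[j, x, k] len 3
[k, x] len 2
[k, x, p] len 3
[k, x, p, j] len 4
[p, j, x] len 3
[x, j] len 2
[j, x] len 2
[j, x, k] len 3
[x, k, j] len 3
[j] len 1
[j] len 1
[j, k] len 2
Longest all-distinct length: 4.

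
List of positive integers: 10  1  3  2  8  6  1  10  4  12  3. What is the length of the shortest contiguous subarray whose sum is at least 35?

add 10: running sum 10 < 35
add 1: running sum 11 < 35
add 3: running sum 14 < 35
add 2: running sum 16 < 35
add 8: running sum 24 < 35
add 6: running sum 30 < 35
add 1: running sum 31 < 35
end 7: [10, 1, 3, 2, 8, 6, 1, 10] sum 41, len 8
end 8: [1, 3, 2, 8, 6, 1, 10, 4] sum 35, len 8
end 9: [8, 6, 1, 10, 4, 12] sum 41, len 6
end 10: [6, 1, 10, 4, 12, 3] sum 36, len 6
Shortest qualifying length: 6.

6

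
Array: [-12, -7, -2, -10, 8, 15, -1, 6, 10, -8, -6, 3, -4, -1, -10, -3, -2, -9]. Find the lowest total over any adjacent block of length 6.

Window sums for each of the 13 positions:
(-12, -7, -2, -10, 8, 15) → sum -8
(-7, -2, -10, 8, 15, -1) → sum 3
(-2, -10, 8, 15, -1, 6) → sum 16
(-10, 8, 15, -1, 6, 10) → sum 28
(8, 15, -1, 6, 10, -8) → sum 30
(15, -1, 6, 10, -8, -6) → sum 16
(-1, 6, 10, -8, -6, 3) → sum 4
(6, 10, -8, -6, 3, -4) → sum 1
(10, -8, -6, 3, -4, -1) → sum -6
(-8, -6, 3, -4, -1, -10) → sum -26
(-6, 3, -4, -1, -10, -3) → sum -21
(3, -4, -1, -10, -3, -2) → sum -17
(-4, -1, -10, -3, -2, -9) → sum -29
Lowest of these is -29.

-29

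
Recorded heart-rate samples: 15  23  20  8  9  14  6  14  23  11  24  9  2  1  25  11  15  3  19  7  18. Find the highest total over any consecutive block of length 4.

15 23 20 8 → sum 66
23 20 8 9 → sum 60
20 8 9 14 → sum 51
8 9 14 6 → sum 37
9 14 6 14 → sum 43
14 6 14 23 → sum 57
6 14 23 11 → sum 54
14 23 11 24 → sum 72
23 11 24 9 → sum 67
11 24 9 2 → sum 46
24 9 2 1 → sum 36
9 2 1 25 → sum 37
2 1 25 11 → sum 39
1 25 11 15 → sum 52
25 11 15 3 → sum 54
11 15 3 19 → sum 48
15 3 19 7 → sum 44
3 19 7 18 → sum 47
Highest of these is 72.

72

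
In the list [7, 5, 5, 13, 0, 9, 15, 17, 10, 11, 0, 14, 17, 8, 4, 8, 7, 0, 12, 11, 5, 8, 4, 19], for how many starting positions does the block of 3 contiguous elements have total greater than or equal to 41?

(7, 5, 5) → sum 17
(5, 5, 13) → sum 23
(5, 13, 0) → sum 18
(13, 0, 9) → sum 22
(0, 9, 15) → sum 24
(9, 15, 17) → sum 41  ≥ 41 ✓
(15, 17, 10) → sum 42  ≥ 41 ✓
(17, 10, 11) → sum 38
(10, 11, 0) → sum 21
(11, 0, 14) → sum 25
(0, 14, 17) → sum 31
(14, 17, 8) → sum 39
(17, 8, 4) → sum 29
(8, 4, 8) → sum 20
(4, 8, 7) → sum 19
(8, 7, 0) → sum 15
(7, 0, 12) → sum 19
(0, 12, 11) → sum 23
(12, 11, 5) → sum 28
(11, 5, 8) → sum 24
(5, 8, 4) → sum 17
(8, 4, 19) → sum 31
2 windows satisfy the condition.

2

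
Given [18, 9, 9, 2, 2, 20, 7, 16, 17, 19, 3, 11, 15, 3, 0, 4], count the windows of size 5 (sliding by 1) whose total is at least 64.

3

[18, 9, 9, 2, 2] → sum 40
[9, 9, 2, 2, 20] → sum 42
[9, 2, 2, 20, 7] → sum 40
[2, 2, 20, 7, 16] → sum 47
[2, 20, 7, 16, 17] → sum 62
[20, 7, 16, 17, 19] → sum 79  ≥ 64 ✓
[7, 16, 17, 19, 3] → sum 62
[16, 17, 19, 3, 11] → sum 66  ≥ 64 ✓
[17, 19, 3, 11, 15] → sum 65  ≥ 64 ✓
[19, 3, 11, 15, 3] → sum 51
[3, 11, 15, 3, 0] → sum 32
[11, 15, 3, 0, 4] → sum 33
3 windows satisfy the condition.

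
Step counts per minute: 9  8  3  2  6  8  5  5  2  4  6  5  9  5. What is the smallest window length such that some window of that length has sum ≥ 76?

14

add 9: running sum 9 < 76
add 8: running sum 17 < 76
add 3: running sum 20 < 76
add 2: running sum 22 < 76
add 6: running sum 28 < 76
add 8: running sum 36 < 76
add 5: running sum 41 < 76
add 5: running sum 46 < 76
add 2: running sum 48 < 76
add 4: running sum 52 < 76
add 6: running sum 58 < 76
add 5: running sum 63 < 76
add 9: running sum 72 < 76
add 5: shortest ending here [9, 8, 3, 2, 6, 8, 5, 5, 2, 4, 6, 5, 9, 5] sum 77, len 14
Shortest qualifying length: 14.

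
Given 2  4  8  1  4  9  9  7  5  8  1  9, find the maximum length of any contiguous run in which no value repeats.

add 2: [2] len 1
add 4: [2, 4] len 2
add 8: [2, 4, 8] len 3
add 1: [2, 4, 8, 1] len 4
add 4 (repeat 4, move left end past it): [8, 1, 4] len 3
add 9: [8, 1, 4, 9] len 4
add 9 (repeat 9, move left end past it): [9] len 1
add 7: [9, 7] len 2
add 5: [9, 7, 5] len 3
add 8: [9, 7, 5, 8] len 4
add 1: [9, 7, 5, 8, 1] len 5
add 9 (repeat 9, move left end past it): [7, 5, 8, 1, 9] len 5
Longest all-distinct length: 5.

5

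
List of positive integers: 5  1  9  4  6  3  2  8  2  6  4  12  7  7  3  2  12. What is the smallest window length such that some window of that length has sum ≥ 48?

add 5: running sum 5 < 48
add 1: running sum 6 < 48
add 9: running sum 15 < 48
add 4: running sum 19 < 48
add 6: running sum 25 < 48
add 3: running sum 28 < 48
add 2: running sum 30 < 48
add 8: running sum 38 < 48
add 2: running sum 40 < 48
add 6: running sum 46 < 48
end 10: [5, 1, 9, 4, 6, 3, 2, 8, 2, 6, 4] sum 50, len 11
end 11: [9, 4, 6, 3, 2, 8, 2, 6, 4, 12] sum 56, len 10
end 12: [6, 3, 2, 8, 2, 6, 4, 12, 7] sum 50, len 9
end 13: [2, 8, 2, 6, 4, 12, 7, 7] sum 48, len 8
end 14: [8, 2, 6, 4, 12, 7, 7, 3] sum 49, len 8
end 15: [8, 2, 6, 4, 12, 7, 7, 3, 2] sum 51, len 9
end 16: [6, 4, 12, 7, 7, 3, 2, 12] sum 53, len 8
Shortest qualifying length: 8.

8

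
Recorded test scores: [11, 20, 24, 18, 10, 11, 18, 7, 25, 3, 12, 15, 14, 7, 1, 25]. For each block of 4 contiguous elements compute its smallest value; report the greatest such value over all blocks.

11 20 24 18 → min 11
20 24 18 10 → min 10
24 18 10 11 → min 10
18 10 11 18 → min 10
10 11 18 7 → min 7
11 18 7 25 → min 7
18 7 25 3 → min 3
7 25 3 12 → min 3
25 3 12 15 → min 3
3 12 15 14 → min 3
12 15 14 7 → min 7
15 14 7 1 → min 1
14 7 1 25 → min 1
Greatest of these is 11.

11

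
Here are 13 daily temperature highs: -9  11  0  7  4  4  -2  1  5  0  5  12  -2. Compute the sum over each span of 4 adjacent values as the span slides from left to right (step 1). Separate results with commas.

9, 22, 15, 13, 7, 8, 4, 11, 22, 15

-9 11 0 7 → sum 9
11 0 7 4 → sum 22
0 7 4 4 → sum 15
7 4 4 -2 → sum 13
4 4 -2 1 → sum 7
4 -2 1 5 → sum 8
-2 1 5 0 → sum 4
1 5 0 5 → sum 11
5 0 5 12 → sum 22
0 5 12 -2 → sum 15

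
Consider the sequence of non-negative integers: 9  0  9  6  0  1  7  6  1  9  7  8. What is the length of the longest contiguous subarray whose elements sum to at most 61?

11

[9] sum 9 len 1
[9, 0] sum 9 len 2
[9, 0, 9] sum 18 len 3
[9, 0, 9, 6] sum 24 len 4
[9, 0, 9, 6, 0] sum 24 len 5
[9, 0, 9, 6, 0, 1] sum 25 len 6
[9, 0, 9, 6, 0, 1, 7] sum 32 len 7
[9, 0, 9, 6, 0, 1, 7, 6] sum 38 len 8
[9, 0, 9, 6, 0, 1, 7, 6, 1] sum 39 len 9
[9, 0, 9, 6, 0, 1, 7, 6, 1, 9] sum 48 len 10
[9, 0, 9, 6, 0, 1, 7, 6, 1, 9, 7] sum 55 len 11
[0, 9, 6, 0, 1, 7, 6, 1, 9, 7, 8] sum 54 len 11
Longest length seen: 11.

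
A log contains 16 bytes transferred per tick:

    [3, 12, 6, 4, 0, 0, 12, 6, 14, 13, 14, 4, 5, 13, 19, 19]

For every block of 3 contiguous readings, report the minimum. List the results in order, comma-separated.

3, 4, 0, 0, 0, 0, 6, 6, 13, 4, 4, 4, 5, 13

[3, 12, 6] → min 3
[12, 6, 4] → min 4
[6, 4, 0] → min 0
[4, 0, 0] → min 0
[0, 0, 12] → min 0
[0, 12, 6] → min 0
[12, 6, 14] → min 6
[6, 14, 13] → min 6
[14, 13, 14] → min 13
[13, 14, 4] → min 4
[14, 4, 5] → min 4
[4, 5, 13] → min 4
[5, 13, 19] → min 5
[13, 19, 19] → min 13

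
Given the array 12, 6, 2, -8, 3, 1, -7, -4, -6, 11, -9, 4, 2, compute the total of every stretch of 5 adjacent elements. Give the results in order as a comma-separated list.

Sliding a size-5 window across the 13 values:
[12, 6, 2, -8, 3] → sum 15
[6, 2, -8, 3, 1] → sum 4
[2, -8, 3, 1, -7] → sum -9
[-8, 3, 1, -7, -4] → sum -15
[3, 1, -7, -4, -6] → sum -13
[1, -7, -4, -6, 11] → sum -5
[-7, -4, -6, 11, -9] → sum -15
[-4, -6, 11, -9, 4] → sum -4
[-6, 11, -9, 4, 2] → sum 2

15, 4, -9, -15, -13, -5, -15, -4, 2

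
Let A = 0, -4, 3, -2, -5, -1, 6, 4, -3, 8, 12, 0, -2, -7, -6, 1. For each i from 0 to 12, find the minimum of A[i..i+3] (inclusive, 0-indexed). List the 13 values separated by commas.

-4, -5, -5, -5, -5, -3, -3, -3, -3, -2, -7, -7, -7

0 -4 3 -2 → min -4
-4 3 -2 -5 → min -5
3 -2 -5 -1 → min -5
-2 -5 -1 6 → min -5
-5 -1 6 4 → min -5
-1 6 4 -3 → min -3
6 4 -3 8 → min -3
4 -3 8 12 → min -3
-3 8 12 0 → min -3
8 12 0 -2 → min -2
12 0 -2 -7 → min -7
0 -2 -7 -6 → min -7
-2 -7 -6 1 → min -7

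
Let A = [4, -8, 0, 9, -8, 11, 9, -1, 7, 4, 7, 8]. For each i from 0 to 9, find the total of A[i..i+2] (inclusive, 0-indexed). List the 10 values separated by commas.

-4, 1, 1, 12, 12, 19, 15, 10, 18, 19

[4, -8, 0] → sum -4
[-8, 0, 9] → sum 1
[0, 9, -8] → sum 1
[9, -8, 11] → sum 12
[-8, 11, 9] → sum 12
[11, 9, -1] → sum 19
[9, -1, 7] → sum 15
[-1, 7, 4] → sum 10
[7, 4, 7] → sum 18
[4, 7, 8] → sum 19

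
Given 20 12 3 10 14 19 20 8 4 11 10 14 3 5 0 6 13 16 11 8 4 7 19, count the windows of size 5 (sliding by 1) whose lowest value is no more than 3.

(20, 12, 3, 10, 14) → min 3  ≤ 3 ✓
(12, 3, 10, 14, 19) → min 3  ≤ 3 ✓
(3, 10, 14, 19, 20) → min 3  ≤ 3 ✓
(10, 14, 19, 20, 8) → min 8
(14, 19, 20, 8, 4) → min 4
(19, 20, 8, 4, 11) → min 4
(20, 8, 4, 11, 10) → min 4
(8, 4, 11, 10, 14) → min 4
(4, 11, 10, 14, 3) → min 3  ≤ 3 ✓
(11, 10, 14, 3, 5) → min 3  ≤ 3 ✓
(10, 14, 3, 5, 0) → min 0  ≤ 3 ✓
(14, 3, 5, 0, 6) → min 0  ≤ 3 ✓
(3, 5, 0, 6, 13) → min 0  ≤ 3 ✓
(5, 0, 6, 13, 16) → min 0  ≤ 3 ✓
(0, 6, 13, 16, 11) → min 0  ≤ 3 ✓
(6, 13, 16, 11, 8) → min 6
(13, 16, 11, 8, 4) → min 4
(16, 11, 8, 4, 7) → min 4
(11, 8, 4, 7, 19) → min 4
10 windows satisfy the condition.

10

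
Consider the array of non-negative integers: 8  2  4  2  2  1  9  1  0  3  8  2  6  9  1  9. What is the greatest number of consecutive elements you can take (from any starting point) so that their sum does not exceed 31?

Extend to the right; shrink from the left whenever the sum exceeds 31:
→ 8: sum 8, len 1
→ 2: sum 10, len 2
→ 4: sum 14, len 3
→ 2: sum 16, len 4
→ 2: sum 18, len 5
→ 1: sum 19, len 6
→ 9: sum 28, len 7
→ 1: sum 29, len 8
→ 0: sum 29, len 9
→ 3 (dropped 8): sum 24, len 9
→ 8 (dropped 2): sum 30, len 9
→ 2 (dropped 4): sum 28, len 9
→ 6 (dropped 2, 2): sum 30, len 8
→ 9 (dropped 1, 9): sum 29, len 7
→ 1: sum 30, len 8
→ 9 (dropped 1, 0, 3, 8): sum 27, len 5
Longest length seen: 9.

9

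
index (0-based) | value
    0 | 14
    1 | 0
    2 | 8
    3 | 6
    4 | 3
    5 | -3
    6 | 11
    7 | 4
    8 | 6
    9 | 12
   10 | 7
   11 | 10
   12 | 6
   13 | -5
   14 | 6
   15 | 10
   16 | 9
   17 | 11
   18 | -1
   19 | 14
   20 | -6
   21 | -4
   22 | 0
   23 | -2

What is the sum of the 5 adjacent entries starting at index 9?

Elements at indices 9..13: 12, 7, 10, 6, -5
sum(12, 7, 10, 6, -5) = 30

30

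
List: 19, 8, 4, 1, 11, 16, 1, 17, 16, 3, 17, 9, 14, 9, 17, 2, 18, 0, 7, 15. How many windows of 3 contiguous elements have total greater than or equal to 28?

19 8 4 → sum 31  ≥ 28 ✓
8 4 1 → sum 13
4 1 11 → sum 16
1 11 16 → sum 28  ≥ 28 ✓
11 16 1 → sum 28  ≥ 28 ✓
16 1 17 → sum 34  ≥ 28 ✓
1 17 16 → sum 34  ≥ 28 ✓
17 16 3 → sum 36  ≥ 28 ✓
16 3 17 → sum 36  ≥ 28 ✓
3 17 9 → sum 29  ≥ 28 ✓
17 9 14 → sum 40  ≥ 28 ✓
9 14 9 → sum 32  ≥ 28 ✓
14 9 17 → sum 40  ≥ 28 ✓
9 17 2 → sum 28  ≥ 28 ✓
17 2 18 → sum 37  ≥ 28 ✓
2 18 0 → sum 20
18 0 7 → sum 25
0 7 15 → sum 22
13 windows satisfy the condition.

13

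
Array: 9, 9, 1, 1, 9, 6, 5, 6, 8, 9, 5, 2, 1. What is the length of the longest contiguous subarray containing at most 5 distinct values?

11

add 9: window [9] (1 distinct), len 1
add 9: window [9, 9] (1 distinct), len 2
add 1: window [9, 9, 1] (2 distinct), len 3
add 1: window [9, 9, 1, 1] (2 distinct), len 4
add 9: window [9, 9, 1, 1, 9] (2 distinct), len 5
add 6: window [9, 9, 1, 1, 9, 6] (3 distinct), len 6
add 5: window [9, 9, 1, 1, 9, 6, 5] (4 distinct), len 7
add 6: window [9, 9, 1, 1, 9, 6, 5, 6] (4 distinct), len 8
add 8: window [9, 9, 1, 1, 9, 6, 5, 6, 8] (5 distinct), len 9
add 9: window [9, 9, 1, 1, 9, 6, 5, 6, 8, 9] (5 distinct), len 10
add 5: window [9, 9, 1, 1, 9, 6, 5, 6, 8, 9, 5] (5 distinct), len 11
add 2: window [9, 6, 5, 6, 8, 9, 5, 2] (5 distinct), len 8
add 1: window [8, 9, 5, 2, 1] (5 distinct), len 5
Longest length with ≤5 distinct: 11.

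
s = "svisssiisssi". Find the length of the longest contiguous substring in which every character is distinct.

3

add s: [s] len 1
add v: [s, v] len 2
add i: [s, v, i] len 3
add s (repeat s, move left end past it): [v, i, s] len 3
add s (repeat s, move left end past it): [s] len 1
add s (repeat s, move left end past it): [s] len 1
add i: [s, i] len 2
add i (repeat i, move left end past it): [i] len 1
add s: [i, s] len 2
add s (repeat s, move left end past it): [s] len 1
add s (repeat s, move left end past it): [s] len 1
add i: [s, i] len 2
Longest all-distinct length: 3.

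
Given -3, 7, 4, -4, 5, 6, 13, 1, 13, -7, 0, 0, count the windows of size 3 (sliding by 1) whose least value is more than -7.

7

[-3, 7, 4] → min -3  > -7 ✓
[7, 4, -4] → min -4  > -7 ✓
[4, -4, 5] → min -4  > -7 ✓
[-4, 5, 6] → min -4  > -7 ✓
[5, 6, 13] → min 5  > -7 ✓
[6, 13, 1] → min 1  > -7 ✓
[13, 1, 13] → min 1  > -7 ✓
[1, 13, -7] → min -7
[13, -7, 0] → min -7
[-7, 0, 0] → min -7
7 windows satisfy the condition.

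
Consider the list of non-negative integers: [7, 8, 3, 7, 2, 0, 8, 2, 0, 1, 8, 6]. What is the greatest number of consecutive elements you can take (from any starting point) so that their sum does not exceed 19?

6

→ 7: sum 7, len 1
→ 8: sum 15, len 2
→ 3: sum 18, len 3
→ 7 (dropped 7): sum 18, len 3
→ 2 (dropped 8): sum 12, len 3
→ 0: sum 12, len 4
→ 8 (dropped 3): sum 17, len 4
→ 2: sum 19, len 5
→ 0: sum 19, len 6
→ 1 (dropped 7): sum 13, len 6
→ 8 (dropped 2): sum 19, len 6
→ 6 (dropped 0, 8): sum 17, len 5
Longest length seen: 6.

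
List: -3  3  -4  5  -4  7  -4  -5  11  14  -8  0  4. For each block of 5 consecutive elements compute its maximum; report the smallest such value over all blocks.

-3 3 -4 5 -4 → max 5
3 -4 5 -4 7 → max 7
-4 5 -4 7 -4 → max 7
5 -4 7 -4 -5 → max 7
-4 7 -4 -5 11 → max 11
7 -4 -5 11 14 → max 14
-4 -5 11 14 -8 → max 14
-5 11 14 -8 0 → max 14
11 14 -8 0 4 → max 14
Smallest of these is 5.

5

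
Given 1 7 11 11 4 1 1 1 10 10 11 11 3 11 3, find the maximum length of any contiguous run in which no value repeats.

add 1: [1] len 1
add 7: [1, 7] len 2
add 11: [1, 7, 11] len 3
add 11 (repeat 11, move left end past it): [11] len 1
add 4: [11, 4] len 2
add 1: [11, 4, 1] len 3
add 1 (repeat 1, move left end past it): [1] len 1
add 1 (repeat 1, move left end past it): [1] len 1
add 10: [1, 10] len 2
add 10 (repeat 10, move left end past it): [10] len 1
add 11: [10, 11] len 2
add 11 (repeat 11, move left end past it): [11] len 1
add 3: [11, 3] len 2
add 11 (repeat 11, move left end past it): [3, 11] len 2
add 3 (repeat 3, move left end past it): [11, 3] len 2
Longest all-distinct length: 3.

3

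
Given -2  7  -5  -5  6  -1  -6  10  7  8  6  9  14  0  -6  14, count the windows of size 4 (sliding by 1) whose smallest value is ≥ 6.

3

[-2, 7, -5, -5] → min -5
[7, -5, -5, 6] → min -5
[-5, -5, 6, -1] → min -5
[-5, 6, -1, -6] → min -6
[6, -1, -6, 10] → min -6
[-1, -6, 10, 7] → min -6
[-6, 10, 7, 8] → min -6
[10, 7, 8, 6] → min 6  ≥ 6 ✓
[7, 8, 6, 9] → min 6  ≥ 6 ✓
[8, 6, 9, 14] → min 6  ≥ 6 ✓
[6, 9, 14, 0] → min 0
[9, 14, 0, -6] → min -6
[14, 0, -6, 14] → min -6
3 windows satisfy the condition.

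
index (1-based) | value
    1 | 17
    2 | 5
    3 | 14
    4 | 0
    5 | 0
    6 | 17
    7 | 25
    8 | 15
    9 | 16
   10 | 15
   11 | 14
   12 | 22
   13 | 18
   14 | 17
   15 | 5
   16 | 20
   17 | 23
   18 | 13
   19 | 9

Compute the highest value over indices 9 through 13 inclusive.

22

Elements at indices 9..13: 16, 15, 14, 22, 18
max(16, 15, 14, 22, 18) = 22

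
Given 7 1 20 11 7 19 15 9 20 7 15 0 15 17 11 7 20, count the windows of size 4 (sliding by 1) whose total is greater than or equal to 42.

11

7 1 20 11 → sum 39
1 20 11 7 → sum 39
20 11 7 19 → sum 57  ≥ 42 ✓
11 7 19 15 → sum 52  ≥ 42 ✓
7 19 15 9 → sum 50  ≥ 42 ✓
19 15 9 20 → sum 63  ≥ 42 ✓
15 9 20 7 → sum 51  ≥ 42 ✓
9 20 7 15 → sum 51  ≥ 42 ✓
20 7 15 0 → sum 42  ≥ 42 ✓
7 15 0 15 → sum 37
15 0 15 17 → sum 47  ≥ 42 ✓
0 15 17 11 → sum 43  ≥ 42 ✓
15 17 11 7 → sum 50  ≥ 42 ✓
17 11 7 20 → sum 55  ≥ 42 ✓
11 windows satisfy the condition.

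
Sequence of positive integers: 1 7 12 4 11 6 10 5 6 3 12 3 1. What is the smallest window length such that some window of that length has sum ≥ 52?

7

add 1: running sum 1 < 52
add 7: running sum 8 < 52
add 12: running sum 20 < 52
add 4: running sum 24 < 52
add 11: running sum 35 < 52
add 6: running sum 41 < 52
add 10: running sum 51 < 52
add 5: shortest ending here [7, 12, 4, 11, 6, 10, 5] sum 55, len 7
add 6: shortest ending here [12, 4, 11, 6, 10, 5, 6] sum 54, len 7
add 3: shortest ending here [12, 4, 11, 6, 10, 5, 6, 3] sum 57, len 8
add 12: shortest ending here [11, 6, 10, 5, 6, 3, 12] sum 53, len 7
add 3: shortest ending here [11, 6, 10, 5, 6, 3, 12, 3] sum 56, len 8
add 1: shortest ending here [11, 6, 10, 5, 6, 3, 12, 3, 1] sum 57, len 9
Shortest qualifying length: 7.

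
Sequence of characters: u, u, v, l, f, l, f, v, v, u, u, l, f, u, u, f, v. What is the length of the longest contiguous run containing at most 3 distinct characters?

7

[u] 1 distinct, len 1
[u, u] 1 distinct, len 2
[u, u, v] 2 distinct, len 3
[u, u, v, l] 3 distinct, len 4
[v, l, f] 3 distinct, len 3
[v, l, f, l] 3 distinct, len 4
[v, l, f, l, f] 3 distinct, len 5
[v, l, f, l, f, v] 3 distinct, len 6
[v, l, f, l, f, v, v] 3 distinct, len 7
[f, v, v, u] 3 distinct, len 4
[f, v, v, u, u] 3 distinct, len 5
[v, v, u, u, l] 3 distinct, len 5
[u, u, l, f] 3 distinct, len 4
[u, u, l, f, u] 3 distinct, len 5
[u, u, l, f, u, u] 3 distinct, len 6
[u, u, l, f, u, u, f] 3 distinct, len 7
[f, u, u, f, v] 3 distinct, len 5
Longest length with ≤3 distinct: 7.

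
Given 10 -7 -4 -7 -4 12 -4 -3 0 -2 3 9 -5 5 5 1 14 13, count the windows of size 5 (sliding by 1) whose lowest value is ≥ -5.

10

10 -7 -4 -7 -4 → min -7
-7 -4 -7 -4 12 → min -7
-4 -7 -4 12 -4 → min -7
-7 -4 12 -4 -3 → min -7
-4 12 -4 -3 0 → min -4  ≥ -5 ✓
12 -4 -3 0 -2 → min -4  ≥ -5 ✓
-4 -3 0 -2 3 → min -4  ≥ -5 ✓
-3 0 -2 3 9 → min -3  ≥ -5 ✓
0 -2 3 9 -5 → min -5  ≥ -5 ✓
-2 3 9 -5 5 → min -5  ≥ -5 ✓
3 9 -5 5 5 → min -5  ≥ -5 ✓
9 -5 5 5 1 → min -5  ≥ -5 ✓
-5 5 5 1 14 → min -5  ≥ -5 ✓
5 5 1 14 13 → min 1  ≥ -5 ✓
10 windows satisfy the condition.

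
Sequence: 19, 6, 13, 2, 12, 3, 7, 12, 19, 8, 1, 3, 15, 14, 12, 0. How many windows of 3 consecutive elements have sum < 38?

10

(19, 6, 13) → sum 38
(6, 13, 2) → sum 21  < 38 ✓
(13, 2, 12) → sum 27  < 38 ✓
(2, 12, 3) → sum 17  < 38 ✓
(12, 3, 7) → sum 22  < 38 ✓
(3, 7, 12) → sum 22  < 38 ✓
(7, 12, 19) → sum 38
(12, 19, 8) → sum 39
(19, 8, 1) → sum 28  < 38 ✓
(8, 1, 3) → sum 12  < 38 ✓
(1, 3, 15) → sum 19  < 38 ✓
(3, 15, 14) → sum 32  < 38 ✓
(15, 14, 12) → sum 41
(14, 12, 0) → sum 26  < 38 ✓
10 windows satisfy the condition.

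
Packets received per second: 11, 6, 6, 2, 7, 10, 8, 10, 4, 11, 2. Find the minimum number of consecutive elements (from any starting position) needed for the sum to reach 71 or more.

10

add 11: running sum 11 < 71
add 6: running sum 17 < 71
add 6: running sum 23 < 71
add 2: running sum 25 < 71
add 7: running sum 32 < 71
add 10: running sum 42 < 71
add 8: running sum 50 < 71
add 10: running sum 60 < 71
add 4: running sum 64 < 71
end 9: [11, 6, 6, 2, 7, 10, 8, 10, 4, 11] sum 75, len 10
end 10: [11, 6, 6, 2, 7, 10, 8, 10, 4, 11, 2] sum 77, len 11
Shortest qualifying length: 10.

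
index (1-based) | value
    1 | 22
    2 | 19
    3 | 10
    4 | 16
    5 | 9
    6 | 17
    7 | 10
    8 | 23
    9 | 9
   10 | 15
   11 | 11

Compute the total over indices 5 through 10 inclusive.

Elements at indices 5..10: 9, 17, 10, 23, 9, 15
sum(9, 17, 10, 23, 9, 15) = 83

83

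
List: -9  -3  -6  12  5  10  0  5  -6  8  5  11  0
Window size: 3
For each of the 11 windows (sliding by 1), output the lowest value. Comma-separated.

[-9, -3, -6] → min -9
[-3, -6, 12] → min -6
[-6, 12, 5] → min -6
[12, 5, 10] → min 5
[5, 10, 0] → min 0
[10, 0, 5] → min 0
[0, 5, -6] → min -6
[5, -6, 8] → min -6
[-6, 8, 5] → min -6
[8, 5, 11] → min 5
[5, 11, 0] → min 0

-9, -6, -6, 5, 0, 0, -6, -6, -6, 5, 0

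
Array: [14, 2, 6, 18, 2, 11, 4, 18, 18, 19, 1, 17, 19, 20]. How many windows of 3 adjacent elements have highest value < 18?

2

(14, 2, 6) → max 14  < 18 ✓
(2, 6, 18) → max 18
(6, 18, 2) → max 18
(18, 2, 11) → max 18
(2, 11, 4) → max 11  < 18 ✓
(11, 4, 18) → max 18
(4, 18, 18) → max 18
(18, 18, 19) → max 19
(18, 19, 1) → max 19
(19, 1, 17) → max 19
(1, 17, 19) → max 19
(17, 19, 20) → max 20
2 windows satisfy the condition.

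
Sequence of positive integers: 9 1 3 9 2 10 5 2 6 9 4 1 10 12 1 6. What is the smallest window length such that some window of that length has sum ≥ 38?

Extend right; whenever the sum reaches 38, record the length and shrink from the left:
add 9: running sum 9 < 38
add 1: running sum 10 < 38
add 3: running sum 13 < 38
add 9: running sum 22 < 38
add 2: running sum 24 < 38
add 10: running sum 34 < 38
end 6: [9, 1, 3, 9, 2, 10, 5] sum 39, len 7
end 7: [9, 1, 3, 9, 2, 10, 5, 2] sum 41, len 8
end 8: [1, 3, 9, 2, 10, 5, 2, 6] sum 38, len 8
end 9: [9, 2, 10, 5, 2, 6, 9] sum 43, len 7
end 10: [2, 10, 5, 2, 6, 9, 4] sum 38, len 7
end 11: [2, 10, 5, 2, 6, 9, 4, 1] sum 39, len 8
end 12: [10, 5, 2, 6, 9, 4, 1, 10] sum 47, len 8
end 13: [6, 9, 4, 1, 10, 12] sum 42, len 6
end 14: [6, 9, 4, 1, 10, 12, 1] sum 43, len 7
end 15: [9, 4, 1, 10, 12, 1, 6] sum 43, len 7
Shortest qualifying length: 6.

6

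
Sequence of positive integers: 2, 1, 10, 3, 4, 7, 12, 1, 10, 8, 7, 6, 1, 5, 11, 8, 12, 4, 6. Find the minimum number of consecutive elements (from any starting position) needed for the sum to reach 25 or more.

3

Extend right; whenever the sum reaches 25, record the length and shrink from the left:
add 2: running sum 2 < 25
add 1: running sum 3 < 25
add 10: running sum 13 < 25
add 3: running sum 16 < 25
add 4: running sum 20 < 25
end 5: [1, 10, 3, 4, 7] sum 25, len 5
end 6: [3, 4, 7, 12] sum 26, len 4
end 7: [3, 4, 7, 12, 1] sum 27, len 5
end 8: [7, 12, 1, 10] sum 30, len 4
end 9: [12, 1, 10, 8] sum 31, len 4
end 10: [10, 8, 7] sum 25, len 3
end 11: [10, 8, 7, 6] sum 31, len 4
end 12: [10, 8, 7, 6, 1] sum 32, len 5
end 13: [8, 7, 6, 1, 5] sum 27, len 5
end 14: [7, 6, 1, 5, 11] sum 30, len 5
end 15: [1, 5, 11, 8] sum 25, len 4
end 16: [11, 8, 12] sum 31, len 3
end 17: [11, 8, 12, 4] sum 35, len 4
end 18: [8, 12, 4, 6] sum 30, len 4
Shortest qualifying length: 3.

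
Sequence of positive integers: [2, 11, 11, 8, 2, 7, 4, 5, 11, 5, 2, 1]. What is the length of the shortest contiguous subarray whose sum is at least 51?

8

add 2: running sum 2 < 51
add 11: running sum 13 < 51
add 11: running sum 24 < 51
add 8: running sum 32 < 51
add 2: running sum 34 < 51
add 7: running sum 41 < 51
add 4: running sum 45 < 51
add 5: running sum 50 < 51
end 8: [11, 11, 8, 2, 7, 4, 5, 11] sum 59, len 8
end 9: [11, 8, 2, 7, 4, 5, 11, 5] sum 53, len 8
end 10: [11, 8, 2, 7, 4, 5, 11, 5, 2] sum 55, len 9
end 11: [11, 8, 2, 7, 4, 5, 11, 5, 2, 1] sum 56, len 10
Shortest qualifying length: 8.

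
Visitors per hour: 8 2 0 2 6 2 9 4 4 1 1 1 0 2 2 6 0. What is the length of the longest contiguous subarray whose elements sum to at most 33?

[8] sum 8 len 1
[8, 2] sum 10 len 2
[8, 2, 0] sum 10 len 3
[8, 2, 0, 2] sum 12 len 4
[8, 2, 0, 2, 6] sum 18 len 5
[8, 2, 0, 2, 6, 2] sum 20 len 6
[8, 2, 0, 2, 6, 2, 9] sum 29 len 7
[8, 2, 0, 2, 6, 2, 9, 4] sum 33 len 8
[2, 0, 2, 6, 2, 9, 4, 4] sum 29 len 8
[2, 0, 2, 6, 2, 9, 4, 4, 1] sum 30 len 9
[2, 0, 2, 6, 2, 9, 4, 4, 1, 1] sum 31 len 10
[2, 0, 2, 6, 2, 9, 4, 4, 1, 1, 1] sum 32 len 11
[2, 0, 2, 6, 2, 9, 4, 4, 1, 1, 1, 0] sum 32 len 12
[0, 2, 6, 2, 9, 4, 4, 1, 1, 1, 0, 2] sum 32 len 12
[6, 2, 9, 4, 4, 1, 1, 1, 0, 2, 2] sum 32 len 11
[2, 9, 4, 4, 1, 1, 1, 0, 2, 2, 6] sum 32 len 11
[2, 9, 4, 4, 1, 1, 1, 0, 2, 2, 6, 0] sum 32 len 12
Longest length seen: 12.

12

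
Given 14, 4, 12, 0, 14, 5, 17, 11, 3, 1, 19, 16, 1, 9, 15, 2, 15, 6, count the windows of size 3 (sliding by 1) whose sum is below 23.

[14, 4, 12] → sum 30
[4, 12, 0] → sum 16  < 23 ✓
[12, 0, 14] → sum 26
[0, 14, 5] → sum 19  < 23 ✓
[14, 5, 17] → sum 36
[5, 17, 11] → sum 33
[17, 11, 3] → sum 31
[11, 3, 1] → sum 15  < 23 ✓
[3, 1, 19] → sum 23
[1, 19, 16] → sum 36
[19, 16, 1] → sum 36
[16, 1, 9] → sum 26
[1, 9, 15] → sum 25
[9, 15, 2] → sum 26
[15, 2, 15] → sum 32
[2, 15, 6] → sum 23
3 windows satisfy the condition.

3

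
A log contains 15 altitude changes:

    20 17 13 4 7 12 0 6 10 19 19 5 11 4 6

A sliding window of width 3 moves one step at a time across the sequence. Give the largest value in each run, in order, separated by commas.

20 17 13 → max 20
17 13 4 → max 17
13 4 7 → max 13
4 7 12 → max 12
7 12 0 → max 12
12 0 6 → max 12
0 6 10 → max 10
6 10 19 → max 19
10 19 19 → max 19
19 19 5 → max 19
19 5 11 → max 19
5 11 4 → max 11
11 4 6 → max 11

20, 17, 13, 12, 12, 12, 10, 19, 19, 19, 19, 11, 11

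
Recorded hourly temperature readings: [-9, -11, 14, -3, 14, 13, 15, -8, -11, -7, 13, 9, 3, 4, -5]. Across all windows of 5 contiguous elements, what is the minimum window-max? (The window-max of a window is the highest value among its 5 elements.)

13

[-9, -11, 14, -3, 14] → max 14
[-11, 14, -3, 14, 13] → max 14
[14, -3, 14, 13, 15] → max 15
[-3, 14, 13, 15, -8] → max 15
[14, 13, 15, -8, -11] → max 15
[13, 15, -8, -11, -7] → max 15
[15, -8, -11, -7, 13] → max 15
[-8, -11, -7, 13, 9] → max 13
[-11, -7, 13, 9, 3] → max 13
[-7, 13, 9, 3, 4] → max 13
[13, 9, 3, 4, -5] → max 13
Minimum of these is 13.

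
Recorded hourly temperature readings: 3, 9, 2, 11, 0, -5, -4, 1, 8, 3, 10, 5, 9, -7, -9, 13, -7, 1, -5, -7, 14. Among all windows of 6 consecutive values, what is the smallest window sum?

-14

Each size-6 window and its sum:
[3, 9, 2, 11, 0, -5] → sum 20
[9, 2, 11, 0, -5, -4] → sum 13
[2, 11, 0, -5, -4, 1] → sum 5
[11, 0, -5, -4, 1, 8] → sum 11
[0, -5, -4, 1, 8, 3] → sum 3
[-5, -4, 1, 8, 3, 10] → sum 13
[-4, 1, 8, 3, 10, 5] → sum 23
[1, 8, 3, 10, 5, 9] → sum 36
[8, 3, 10, 5, 9, -7] → sum 28
[3, 10, 5, 9, -7, -9] → sum 11
[10, 5, 9, -7, -9, 13] → sum 21
[5, 9, -7, -9, 13, -7] → sum 4
[9, -7, -9, 13, -7, 1] → sum 0
[-7, -9, 13, -7, 1, -5] → sum -14
[-9, 13, -7, 1, -5, -7] → sum -14
[13, -7, 1, -5, -7, 14] → sum 9
Smallest of these is -14.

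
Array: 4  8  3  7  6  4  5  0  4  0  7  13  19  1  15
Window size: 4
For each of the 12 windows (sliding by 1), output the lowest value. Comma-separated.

(4, 8, 3, 7) → min 3
(8, 3, 7, 6) → min 3
(3, 7, 6, 4) → min 3
(7, 6, 4, 5) → min 4
(6, 4, 5, 0) → min 0
(4, 5, 0, 4) → min 0
(5, 0, 4, 0) → min 0
(0, 4, 0, 7) → min 0
(4, 0, 7, 13) → min 0
(0, 7, 13, 19) → min 0
(7, 13, 19, 1) → min 1
(13, 19, 1, 15) → min 1

3, 3, 3, 4, 0, 0, 0, 0, 0, 0, 1, 1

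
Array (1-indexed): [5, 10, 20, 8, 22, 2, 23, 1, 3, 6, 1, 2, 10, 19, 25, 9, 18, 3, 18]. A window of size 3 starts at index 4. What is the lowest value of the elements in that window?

2

Elements at indices 4..6: 8, 22, 2
min(8, 22, 2) = 2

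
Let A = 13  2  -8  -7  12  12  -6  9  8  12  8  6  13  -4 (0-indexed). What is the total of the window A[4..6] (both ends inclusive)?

Elements at indices 4..6: 12, 12, -6
sum(12, 12, -6) = 18

18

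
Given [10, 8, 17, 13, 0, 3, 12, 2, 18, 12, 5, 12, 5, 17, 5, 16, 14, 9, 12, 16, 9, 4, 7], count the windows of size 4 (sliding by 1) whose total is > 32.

18

(10, 8, 17, 13) → sum 48  > 32 ✓
(8, 17, 13, 0) → sum 38  > 32 ✓
(17, 13, 0, 3) → sum 33  > 32 ✓
(13, 0, 3, 12) → sum 28
(0, 3, 12, 2) → sum 17
(3, 12, 2, 18) → sum 35  > 32 ✓
(12, 2, 18, 12) → sum 44  > 32 ✓
(2, 18, 12, 5) → sum 37  > 32 ✓
(18, 12, 5, 12) → sum 47  > 32 ✓
(12, 5, 12, 5) → sum 34  > 32 ✓
(5, 12, 5, 17) → sum 39  > 32 ✓
(12, 5, 17, 5) → sum 39  > 32 ✓
(5, 17, 5, 16) → sum 43  > 32 ✓
(17, 5, 16, 14) → sum 52  > 32 ✓
(5, 16, 14, 9) → sum 44  > 32 ✓
(16, 14, 9, 12) → sum 51  > 32 ✓
(14, 9, 12, 16) → sum 51  > 32 ✓
(9, 12, 16, 9) → sum 46  > 32 ✓
(12, 16, 9, 4) → sum 41  > 32 ✓
(16, 9, 4, 7) → sum 36  > 32 ✓
18 windows satisfy the condition.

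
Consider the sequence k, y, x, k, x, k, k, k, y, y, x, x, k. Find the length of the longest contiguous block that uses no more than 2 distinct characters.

6

Extend right; when distinct count exceeds 2, shrink from the left:
[k] 1 distinct, len 1
[k, y] 2 distinct, len 2
[y, x] 2 distinct, len 2
[x, k] 2 distinct, len 2
[x, k, x] 2 distinct, len 3
[x, k, x, k] 2 distinct, len 4
[x, k, x, k, k] 2 distinct, len 5
[x, k, x, k, k, k] 2 distinct, len 6
[k, k, k, y] 2 distinct, len 4
[k, k, k, y, y] 2 distinct, len 5
[y, y, x] 2 distinct, len 3
[y, y, x, x] 2 distinct, len 4
[x, x, k] 2 distinct, len 3
Longest length with ≤2 distinct: 6.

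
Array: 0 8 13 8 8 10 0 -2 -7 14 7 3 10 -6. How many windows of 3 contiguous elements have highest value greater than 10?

0 8 13 → max 13  > 10 ✓
8 13 8 → max 13  > 10 ✓
13 8 8 → max 13  > 10 ✓
8 8 10 → max 10
8 10 0 → max 10
10 0 -2 → max 10
0 -2 -7 → max 0
-2 -7 14 → max 14  > 10 ✓
-7 14 7 → max 14  > 10 ✓
14 7 3 → max 14  > 10 ✓
7 3 10 → max 10
3 10 -6 → max 10
6 windows satisfy the condition.

6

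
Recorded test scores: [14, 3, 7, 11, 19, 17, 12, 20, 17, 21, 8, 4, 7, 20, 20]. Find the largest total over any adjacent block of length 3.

Each size-3 window and its sum:
(14, 3, 7) → sum 24
(3, 7, 11) → sum 21
(7, 11, 19) → sum 37
(11, 19, 17) → sum 47
(19, 17, 12) → sum 48
(17, 12, 20) → sum 49
(12, 20, 17) → sum 49
(20, 17, 21) → sum 58
(17, 21, 8) → sum 46
(21, 8, 4) → sum 33
(8, 4, 7) → sum 19
(4, 7, 20) → sum 31
(7, 20, 20) → sum 47
Largest of these is 58.

58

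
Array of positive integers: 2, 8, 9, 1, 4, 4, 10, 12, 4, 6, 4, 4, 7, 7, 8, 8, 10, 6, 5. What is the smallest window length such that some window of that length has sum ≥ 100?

16

add 2: running sum 2 < 100
add 8: running sum 10 < 100
add 9: running sum 19 < 100
add 1: running sum 20 < 100
add 4: running sum 24 < 100
add 4: running sum 28 < 100
add 10: running sum 38 < 100
add 12: running sum 50 < 100
add 4: running sum 54 < 100
add 6: running sum 60 < 100
add 4: running sum 64 < 100
add 4: running sum 68 < 100
add 7: running sum 75 < 100
add 7: running sum 82 < 100
add 8: running sum 90 < 100
add 8: running sum 98 < 100
end 16: [8, 9, 1, 4, 4, 10, 12, 4, 6, 4, 4, 7, 7, 8, 8, 10] sum 106, len 16
end 17: [9, 1, 4, 4, 10, 12, 4, 6, 4, 4, 7, 7, 8, 8, 10, 6] sum 104, len 16
end 18: [1, 4, 4, 10, 12, 4, 6, 4, 4, 7, 7, 8, 8, 10, 6, 5] sum 100, len 16
Shortest qualifying length: 16.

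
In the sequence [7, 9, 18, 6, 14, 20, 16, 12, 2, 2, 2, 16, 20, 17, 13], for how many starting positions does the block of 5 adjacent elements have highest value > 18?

8

[7, 9, 18, 6, 14] → max 18
[9, 18, 6, 14, 20] → max 20  > 18 ✓
[18, 6, 14, 20, 16] → max 20  > 18 ✓
[6, 14, 20, 16, 12] → max 20  > 18 ✓
[14, 20, 16, 12, 2] → max 20  > 18 ✓
[20, 16, 12, 2, 2] → max 20  > 18 ✓
[16, 12, 2, 2, 2] → max 16
[12, 2, 2, 2, 16] → max 16
[2, 2, 2, 16, 20] → max 20  > 18 ✓
[2, 2, 16, 20, 17] → max 20  > 18 ✓
[2, 16, 20, 17, 13] → max 20  > 18 ✓
8 windows satisfy the condition.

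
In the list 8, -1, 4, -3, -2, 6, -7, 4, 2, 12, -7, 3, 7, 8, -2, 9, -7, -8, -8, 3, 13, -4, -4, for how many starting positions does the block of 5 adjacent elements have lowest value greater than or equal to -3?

8 -1 4 -3 -2 → min -3  ≥ -3 ✓
-1 4 -3 -2 6 → min -3  ≥ -3 ✓
4 -3 -2 6 -7 → min -7
-3 -2 6 -7 4 → min -7
-2 6 -7 4 2 → min -7
6 -7 4 2 12 → min -7
-7 4 2 12 -7 → min -7
4 2 12 -7 3 → min -7
2 12 -7 3 7 → min -7
12 -7 3 7 8 → min -7
-7 3 7 8 -2 → min -7
3 7 8 -2 9 → min -2  ≥ -3 ✓
7 8 -2 9 -7 → min -7
8 -2 9 -7 -8 → min -8
-2 9 -7 -8 -8 → min -8
9 -7 -8 -8 3 → min -8
-7 -8 -8 3 13 → min -8
-8 -8 3 13 -4 → min -8
-8 3 13 -4 -4 → min -8
3 windows satisfy the condition.

3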